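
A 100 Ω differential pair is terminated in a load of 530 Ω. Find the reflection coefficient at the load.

Γ = (Z_L − Z_0)/(Z_L + Z_0) = (530 − 100)/(530 + 100) = 430/630

Γ = 0.683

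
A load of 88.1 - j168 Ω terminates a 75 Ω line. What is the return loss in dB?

Γ = (13.1 − j168)/(163.1 − j168), |Γ| = 0.72
RL = −20·log₁₀|Γ| = −20·log₁₀(0.72)

RL ≈ 2.86 dB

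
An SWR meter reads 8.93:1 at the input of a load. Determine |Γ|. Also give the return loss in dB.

|Γ| ≈ 0.799; return loss ≈ 1.95 dB

|Γ| = (S − 1)/(S + 1) = (8.93 − 1)/(8.93 + 1) = 7.93/9.93
RL = −20·log₁₀|Γ| = −20·log₁₀(0.799)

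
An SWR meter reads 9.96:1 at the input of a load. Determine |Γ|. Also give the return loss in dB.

|Γ| = (S − 1)/(S + 1) = (9.96 − 1)/(9.96 + 1) = 8.96/11
RL = −20·log₁₀|Γ| = −20·log₁₀(0.818)

|Γ| ≈ 0.818; return loss ≈ 1.75 dB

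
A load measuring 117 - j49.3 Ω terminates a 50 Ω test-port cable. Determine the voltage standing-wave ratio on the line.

Γ = (Z_L − Z_0)/(Z_L + Z_0) = (67 − j49.3)/(167 − j49.3)
|Γ| = 83.2/174 = 0.478
VSWR = (1 + |Γ|)/(1 − |Γ|) = 1.48/0.522

VSWR ≈ 2.83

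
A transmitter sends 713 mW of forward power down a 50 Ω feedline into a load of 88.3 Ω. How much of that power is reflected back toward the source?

Γ = (88.3 − 50)/(88.3 + 50) = 0.277
|Γ|² = 0.0767
P_refl = |Γ|²·P_inc = 54.7 mW, P_del = (1 − |Γ|²)·P_inc = 658 mW

P_reflected ≈ 54.7 mW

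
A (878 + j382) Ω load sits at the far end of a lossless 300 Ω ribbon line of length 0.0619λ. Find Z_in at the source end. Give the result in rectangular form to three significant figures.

βl = 2π × 0.0619 = 22.3°
tan(βl) = tan(22.3°) = 0.41
Z_in = Z_0·(Z_L + jZ_0·tanβl)/(Z_0 + jZ_L·tanβl)
     = 300·(878 + j505)/(143 + j360)

Z_in ≈ 615 − j487 Ω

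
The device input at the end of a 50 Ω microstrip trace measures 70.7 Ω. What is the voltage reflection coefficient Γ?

Γ = (Z_L − Z_0)/(Z_L + Z_0) = (70.7 − 50)/(70.7 + 50) = 20.7/120.7

Γ = 0.171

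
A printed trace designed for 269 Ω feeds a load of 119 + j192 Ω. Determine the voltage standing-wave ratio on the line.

Γ = (Z_L − Z_0)/(Z_L + Z_0) = (-150 + j192)/(388 + j192)
|Γ| = 244/433 = 0.563
VSWR = (1 + |Γ|)/(1 − |Γ|) = 1.56/0.437

VSWR ≈ 3.57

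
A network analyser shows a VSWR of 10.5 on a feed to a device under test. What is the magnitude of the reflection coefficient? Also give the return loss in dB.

|Γ| = (S − 1)/(S + 1) = (10.5 − 1)/(10.5 + 1) = 9.5/11.5
RL = −20·log₁₀|Γ| = −20·log₁₀(0.826)

|Γ| ≈ 0.826; return loss ≈ 1.66 dB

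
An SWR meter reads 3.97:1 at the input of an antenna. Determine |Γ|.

|Γ| = (S − 1)/(S + 1) = (3.97 − 1)/(3.97 + 1) = 2.97/4.97

|Γ| ≈ 0.598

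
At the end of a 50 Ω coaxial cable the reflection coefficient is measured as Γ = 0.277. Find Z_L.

Z_L = Z_0·(1 + Γ)/(1 − Γ) = 50·(1.28)/(0.723)

Z_L ≈ 88.3 Ω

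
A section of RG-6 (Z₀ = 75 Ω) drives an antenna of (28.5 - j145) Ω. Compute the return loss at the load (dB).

Γ = (-46.5 − j145)/(103.5 − j145), |Γ| = 0.855
RL = −20·log₁₀|Γ| = −20·log₁₀(0.855)

RL ≈ 1.36 dB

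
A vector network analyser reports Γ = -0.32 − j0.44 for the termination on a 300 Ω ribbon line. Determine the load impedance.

Z_L ≈ 109 − j136 Ω

Z_L = Z_0·(1 + Γ)/(1 − Γ) = 300·(0.68 − j0.44)/(1.32 + j0.44)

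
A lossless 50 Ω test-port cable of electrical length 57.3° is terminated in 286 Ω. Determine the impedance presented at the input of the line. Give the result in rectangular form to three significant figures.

tan(βl) = tan(57.3°) = 1.56
Z_in = Z_0·(Z_L + jZ_0·tanβl)/(Z_0 + jZ_L·tanβl)
     = 50·(286 + j77.9)/(50 + j445)

Z_in ≈ 12.2 − j30.7 Ω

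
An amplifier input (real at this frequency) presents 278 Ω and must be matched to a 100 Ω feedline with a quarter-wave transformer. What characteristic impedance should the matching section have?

Z_qwt ≈ 167 Ω

Z_qwt = √(Z_0·R_L) = √(100 × 278) = √27800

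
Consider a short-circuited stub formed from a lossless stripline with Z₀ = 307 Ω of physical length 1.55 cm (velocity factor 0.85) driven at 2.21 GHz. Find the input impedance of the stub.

λ = v/f = 0.85·c / 2.21 GHz = 0.115 m
βl = 2π·l/λ = 2π × 0.134 = 48.4°
tan(βl) = 1.12
For a short-circuited stub, Z_in = jZ_0·tan(βl)

Z_in ≈ +j345 Ω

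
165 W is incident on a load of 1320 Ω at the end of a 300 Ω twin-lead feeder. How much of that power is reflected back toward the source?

Γ = (1320 − 300)/(1320 + 300) = 0.63
|Γ|² = 0.396
P_refl = |Γ|²·P_inc = 65.4 W, P_del = (1 − |Γ|²)·P_inc = 99.6 W

P_reflected ≈ 65.4 W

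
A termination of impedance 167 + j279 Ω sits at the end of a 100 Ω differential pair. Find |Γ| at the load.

|Γ| ≈ 0.743

Γ = (Z_L − Z_0)/(Z_L + Z_0) = (67 + j279)/(267 + j279)
|Γ| = 287/386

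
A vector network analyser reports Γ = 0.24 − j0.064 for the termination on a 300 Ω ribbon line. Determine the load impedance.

Z_L = Z_0·(1 + Γ)/(1 − Γ) = 300·(1.24 − j0.064)/(0.76 + j0.064)

Z_L ≈ 484 − j66 Ω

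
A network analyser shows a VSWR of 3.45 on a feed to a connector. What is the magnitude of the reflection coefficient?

|Γ| = (S − 1)/(S + 1) = (3.45 − 1)/(3.45 + 1) = 2.45/4.45

|Γ| ≈ 0.551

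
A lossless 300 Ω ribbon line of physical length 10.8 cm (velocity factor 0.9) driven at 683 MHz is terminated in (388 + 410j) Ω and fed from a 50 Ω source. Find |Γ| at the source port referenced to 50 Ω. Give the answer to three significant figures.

λ = v/f = 0.9·c / 683 MHz = 0.395 m
βl = 2π·l/λ = 2π × 0.273 = 98.4°
tan(βl) = -6.81
Z_in = Z_0·(Z_L + jZ_0·tanβl)/(Z_0 + jZ_L·tanβl) = 100 − j73 Ω
Γ_s = (Z_in − Z_s)/(Z_in + Z_s) = (50 − j73)/(150 − j73), |Γ_s| = 0.53

|Γ| ≈ 0.53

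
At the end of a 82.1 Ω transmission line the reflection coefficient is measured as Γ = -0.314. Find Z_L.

Z_L ≈ 42.9 Ω

Z_L = Z_0·(1 + Γ)/(1 − Γ) = 82.1·(0.686)/(1.31)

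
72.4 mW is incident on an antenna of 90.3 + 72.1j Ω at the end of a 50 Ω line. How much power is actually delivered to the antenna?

P_delivered ≈ 52.5 mW

|Γ| = |(40.3 + j72.1)/(140.3 + j72.1)| = 0.524
|Γ|² = 0.274
P_refl = |Γ|²·P_inc = 19.9 mW, P_del = (1 − |Γ|²)·P_inc = 52.5 mW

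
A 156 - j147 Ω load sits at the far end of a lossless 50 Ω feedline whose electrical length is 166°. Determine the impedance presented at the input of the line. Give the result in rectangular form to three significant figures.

tan(βl) = tan(166°) = -0.249
Z_in = Z_0·(Z_L + jZ_0·tanβl)/(Z_0 + jZ_L·tanβl)
     = 50·(156 − j159)/(13.3 − j38.9)

Z_in ≈ 245 + j116 Ω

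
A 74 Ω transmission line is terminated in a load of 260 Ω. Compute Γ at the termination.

Γ = 0.557

Γ = (Z_L − Z_0)/(Z_L + Z_0) = (260 − 74)/(260 + 74) = 186/334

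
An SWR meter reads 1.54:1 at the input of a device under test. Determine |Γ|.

|Γ| = (S − 1)/(S + 1) = (1.54 − 1)/(1.54 + 1) = 0.54/2.54

|Γ| ≈ 0.213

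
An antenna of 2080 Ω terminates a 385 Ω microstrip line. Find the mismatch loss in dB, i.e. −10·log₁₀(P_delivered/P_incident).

Γ = (2080 − 385)/(2080 + 385) = 0.688
|Γ|² = 0.473, so P_del/P_inc = 1 − |Γ|² = 0.527
ML = −10·log₁₀(1 − |Γ|²)

mismatch loss ≈ 2.78 dB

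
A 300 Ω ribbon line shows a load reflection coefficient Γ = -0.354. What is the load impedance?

Z_L ≈ 143 Ω

Z_L = Z_0·(1 + Γ)/(1 − Γ) = 300·(0.646)/(1.35)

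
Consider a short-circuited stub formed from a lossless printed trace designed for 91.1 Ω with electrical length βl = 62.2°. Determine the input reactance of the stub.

tan(βl) = 1.9
For a short-circuited stub, Z_in = jZ_0·tan(βl)

X_in ≈ 173 Ω (inductive)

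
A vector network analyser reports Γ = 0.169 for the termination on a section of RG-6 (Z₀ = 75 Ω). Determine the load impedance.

Z_L ≈ 106 Ω

Z_L = Z_0·(1 + Γ)/(1 − Γ) = 75·(1.17)/(0.831)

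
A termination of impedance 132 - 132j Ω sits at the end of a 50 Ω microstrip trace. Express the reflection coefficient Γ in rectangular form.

Γ = (Z_L − Z_0)/(Z_L + Z_0) = (82 − j132)/(182 − j132)

Γ ≈ 0.64 − j0.261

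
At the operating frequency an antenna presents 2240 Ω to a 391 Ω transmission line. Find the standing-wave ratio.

VSWR ≈ 5.73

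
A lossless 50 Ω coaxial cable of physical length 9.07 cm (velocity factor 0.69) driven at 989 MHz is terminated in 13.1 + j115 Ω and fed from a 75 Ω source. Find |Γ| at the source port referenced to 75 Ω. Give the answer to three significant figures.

λ = v/f = 0.69·c / 989 MHz = 0.209 m
βl = 2π·l/λ = 2π × 0.433 = 156°
tan(βl) = -0.445
Z_in = Z_0·(Z_L + jZ_0·tanβl)/(Z_0 + jZ_L·tanβl) = 3.82 + j46 Ω
Γ_s = (Z_in − Z_s)/(Z_in + Z_s) = (-71.2 + j46)/(78.8 + j46), |Γ_s| = 0.929

|Γ| ≈ 0.929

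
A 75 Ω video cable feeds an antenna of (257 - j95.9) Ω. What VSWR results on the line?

VSWR ≈ 3.94

Γ = (Z_L − Z_0)/(Z_L + Z_0) = (182 − j95.9)/(332 − j95.9)
|Γ| = 206/346 = 0.595
VSWR = (1 + |Γ|)/(1 − |Γ|) = 1.6/0.405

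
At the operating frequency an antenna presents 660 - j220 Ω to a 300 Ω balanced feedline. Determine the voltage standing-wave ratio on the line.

Γ = (Z_L − Z_0)/(Z_L + Z_0) = (360 − j220)/(960 − j220)
|Γ| = 422/985 = 0.428
VSWR = (1 + |Γ|)/(1 − |Γ|) = 1.43/0.572

VSWR ≈ 2.5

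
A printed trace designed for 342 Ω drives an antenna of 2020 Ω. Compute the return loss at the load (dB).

RL ≈ 2.97 dB

Γ = (2020 − 342)/(2020 + 342) = 0.71
RL = −20·log₁₀|Γ| = −20·log₁₀(0.71)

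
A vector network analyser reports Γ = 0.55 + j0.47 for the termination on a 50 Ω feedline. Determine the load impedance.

Z_L ≈ 56.3 + j111 Ω

Z_L = Z_0·(1 + Γ)/(1 − Γ) = 50·(1.55 + j0.47)/(0.45 − j0.47)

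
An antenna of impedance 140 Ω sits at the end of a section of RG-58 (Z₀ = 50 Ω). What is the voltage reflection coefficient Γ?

Γ = (Z_L − Z_0)/(Z_L + Z_0) = (140 − 50)/(140 + 50) = 90/190

Γ = 0.474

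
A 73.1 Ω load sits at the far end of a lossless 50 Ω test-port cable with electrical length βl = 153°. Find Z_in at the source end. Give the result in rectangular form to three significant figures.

tan(βl) = tan(153°) = -0.51
Z_in = Z_0·(Z_L + jZ_0·tanβl)/(Z_0 + jZ_L·tanβl)
     = 50·(73.1 − j25.5)/(50 − j37.2)

Z_in ≈ 59.2 + j18.6 Ω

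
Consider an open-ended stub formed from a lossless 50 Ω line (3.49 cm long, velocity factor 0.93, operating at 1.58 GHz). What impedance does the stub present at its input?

λ = v/f = 0.93·c / 1.58 GHz = 0.177 m
βl = 2π·l/λ = 2π × 0.198 = 71.2°
tan(βl) = 2.93
For an open-ended stub, Z_in = −jZ_0·cot(βl) = −jZ_0/tan(βl)

Z_in ≈ −j17.1 Ω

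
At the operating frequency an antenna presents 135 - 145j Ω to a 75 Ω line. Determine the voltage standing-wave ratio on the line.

Γ = (Z_L − Z_0)/(Z_L + Z_0) = (60 − j145)/(210 − j145)
|Γ| = 157/255 = 0.615
VSWR = (1 + |Γ|)/(1 − |Γ|) = 1.61/0.385

VSWR ≈ 4.19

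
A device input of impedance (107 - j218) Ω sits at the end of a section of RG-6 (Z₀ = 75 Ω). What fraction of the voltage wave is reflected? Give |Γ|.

|Γ| ≈ 0.776

Γ = (Z_L − Z_0)/(Z_L + Z_0) = (32 − j218)/(182 − j218)
|Γ| = 220/284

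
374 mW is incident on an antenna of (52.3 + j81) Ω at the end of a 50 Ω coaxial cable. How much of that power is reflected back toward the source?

|Γ| = |(2.3 + j81)/(102.3 + j81)| = 0.621
|Γ|² = 0.386
P_refl = |Γ|²·P_inc = 144 mW, P_del = (1 − |Γ|²)·P_inc = 230 mW

P_reflected ≈ 144 mW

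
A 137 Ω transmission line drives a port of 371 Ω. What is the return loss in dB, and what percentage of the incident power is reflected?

RL ≈ 6.73 dB; 21.2% of incident power reflected

Γ = (371 − 137)/(371 + 137) = 0.461
RL = −20·log₁₀(0.461) = 6.73 dB
P_refl/P_inc = |Γ|² = 0.212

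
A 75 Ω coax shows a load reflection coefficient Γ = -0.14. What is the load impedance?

Z_L ≈ 56.6 Ω

Z_L = Z_0·(1 + Γ)/(1 − Γ) = 75·(0.86)/(1.14)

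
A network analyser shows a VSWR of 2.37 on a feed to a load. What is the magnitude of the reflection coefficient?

|Γ| = (S − 1)/(S + 1) = (2.37 − 1)/(2.37 + 1) = 1.37/3.37

|Γ| ≈ 0.407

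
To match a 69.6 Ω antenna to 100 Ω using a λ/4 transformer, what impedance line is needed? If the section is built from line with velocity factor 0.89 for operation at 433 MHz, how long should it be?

Z_qwt = √(Z_0·R_L) = √(100 × 69.6) = √6960
λ = 0.89·c/f = 0.617 m, so l = λ/4 = 0.154 m

Z_qwt ≈ 83.4 Ω; length ≈ 15.4 cm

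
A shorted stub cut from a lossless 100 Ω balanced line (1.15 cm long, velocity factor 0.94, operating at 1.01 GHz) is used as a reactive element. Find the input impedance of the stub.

Z_in ≈ +j26.5 Ω

λ = v/f = 0.94·c / 1.01 GHz = 0.279 m
βl = 2π·l/λ = 2π × 0.0412 = 14.8°
tan(βl) = 0.265
For a shorted stub, Z_in = jZ_0·tan(βl)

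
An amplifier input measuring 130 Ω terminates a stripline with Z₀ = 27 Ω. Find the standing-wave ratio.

VSWR ≈ 4.81

For a purely resistive load, VSWR = R_L/Z_0 or Z_0/R_L (whichever > 1) = 130/27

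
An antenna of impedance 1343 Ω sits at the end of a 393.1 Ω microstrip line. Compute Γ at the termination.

Γ = (Z_L − Z_0)/(Z_L + Z_0) = (1343 − 393.1)/(1343 + 393.1) = 949.9/1736

Γ = 0.547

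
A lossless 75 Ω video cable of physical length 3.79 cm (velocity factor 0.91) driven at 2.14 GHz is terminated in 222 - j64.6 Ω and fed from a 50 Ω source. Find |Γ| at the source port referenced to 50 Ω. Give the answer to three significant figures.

|Γ| ≈ 0.445

λ = v/f = 0.91·c / 2.14 GHz = 0.128 m
βl = 2π·l/λ = 2π × 0.297 = 107°
tan(βl) = -3.28
Z_in = Z_0·(Z_L + jZ_0·tanβl)/(Z_0 + jZ_L·tanβl) = 26.7 + j27.9 Ω
Γ_s = (Z_in − Z_s)/(Z_in + Z_s) = (-23.3 + j27.9)/(76.7 + j27.9), |Γ_s| = 0.445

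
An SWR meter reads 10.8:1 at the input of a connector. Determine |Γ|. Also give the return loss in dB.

|Γ| ≈ 0.831; return loss ≈ 1.61 dB

|Γ| = (S − 1)/(S + 1) = (10.8 − 1)/(10.8 + 1) = 9.8/11.8
RL = −20·log₁₀|Γ| = −20·log₁₀(0.831)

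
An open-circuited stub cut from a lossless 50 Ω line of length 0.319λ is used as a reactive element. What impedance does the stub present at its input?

βl = 2π × 0.319 = 115°
tan(βl) = -2.16
For an open-circuited stub, Z_in = −jZ_0·cot(βl) = −jZ_0/tan(βl)

Z_in ≈ +j23.1 Ω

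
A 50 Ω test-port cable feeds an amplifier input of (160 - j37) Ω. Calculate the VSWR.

VSWR ≈ 3.39

Γ = (Z_L − Z_0)/(Z_L + Z_0) = (110 − j37)/(210 − j37)
|Γ| = 116/213 = 0.544
VSWR = (1 + |Γ|)/(1 − |Γ|) = 1.54/0.456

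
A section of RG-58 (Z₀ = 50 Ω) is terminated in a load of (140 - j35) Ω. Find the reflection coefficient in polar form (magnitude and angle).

Γ = (Z_L − Z_0)/(Z_L + Z_0) = (90 − j35)/(190 − j35)
|Γ| = 96.6/193 = 0.5

Γ ≈ 0.5 ∠ -10.8°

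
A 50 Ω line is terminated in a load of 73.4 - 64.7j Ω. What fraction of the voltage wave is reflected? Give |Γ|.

|Γ| ≈ 0.494

Γ = (Z_L − Z_0)/(Z_L + Z_0) = (23.4 − j64.7)/(123.4 − j64.7)
|Γ| = 68.8/139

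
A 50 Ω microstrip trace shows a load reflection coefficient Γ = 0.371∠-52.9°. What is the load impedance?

Z_L ≈ 62.5 − j42.9 Ω

Z_L = Z_0·(1 + Γ)/(1 − Γ) = 50·(1.22 − j0.296)/(0.776 + j0.296)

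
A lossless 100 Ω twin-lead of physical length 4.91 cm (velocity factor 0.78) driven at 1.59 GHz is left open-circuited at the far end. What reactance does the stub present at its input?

X_in ≈ 58 Ω (inductive)

λ = v/f = 0.78·c / 1.59 GHz = 0.147 m
βl = 2π·l/λ = 2π × 0.334 = 120°
tan(βl) = -1.72
For an open-circuited stub, Z_in = −jZ_0·cot(βl) = −jZ_0/tan(βl)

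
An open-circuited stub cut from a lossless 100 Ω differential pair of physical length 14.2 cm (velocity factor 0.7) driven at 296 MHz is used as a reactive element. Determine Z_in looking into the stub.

Z_in ≈ −j32.4 Ω

λ = v/f = 0.7·c / 296 MHz = 0.709 m
βl = 2π·l/λ = 2π × 0.2 = 72.1°
tan(βl) = 3.09
For an open-circuited stub, Z_in = −jZ_0·cot(βl) = −jZ_0/tan(βl)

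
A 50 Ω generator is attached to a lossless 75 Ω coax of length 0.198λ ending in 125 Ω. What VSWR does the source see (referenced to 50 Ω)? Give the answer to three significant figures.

βl = 2π × 0.198 = 71.3°
tan(βl) = 2.95
Z_in = Z_0·(Z_L + jZ_0·tanβl)/(Z_0 + jZ_L·tanβl) = 48.2 − j15.6 Ω
Γ_s = (Z_in − Z_s)/(Z_in + Z_s) = (-1.82 − j15.6)/(98.2 − j15.6), |Γ_s| = 0.158
VSWR = (1 + |Γ_s|)/(1 − |Γ_s|)

VSWR ≈ 1.38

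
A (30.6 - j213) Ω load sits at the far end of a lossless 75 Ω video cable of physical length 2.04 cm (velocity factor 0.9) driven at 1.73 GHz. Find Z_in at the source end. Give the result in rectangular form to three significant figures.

Z_in ≈ 3.97 − j33.1 Ω

λ = v/f = 0.9·c / 1.73 GHz = 0.156 m
βl = 2π·l/λ = 2π × 0.131 = 47.1°
tan(βl) = tan(47.1°) = 1.07
Z_in = Z_0·(Z_L + jZ_0·tanβl)/(Z_0 + jZ_L·tanβl)
     = 75·(30.6 − j132)/(304 + j32.9)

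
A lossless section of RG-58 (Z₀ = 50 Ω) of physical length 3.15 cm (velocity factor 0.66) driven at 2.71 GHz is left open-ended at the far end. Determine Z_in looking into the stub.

Z_in ≈ +j108 Ω

λ = v/f = 0.66·c / 2.71 GHz = 0.0731 m
βl = 2π·l/λ = 2π × 0.431 = 155°
tan(βl) = -0.462
For an open-ended stub, Z_in = −jZ_0·cot(βl) = −jZ_0/tan(βl)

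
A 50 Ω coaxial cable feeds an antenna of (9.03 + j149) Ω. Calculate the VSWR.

VSWR ≈ 54.9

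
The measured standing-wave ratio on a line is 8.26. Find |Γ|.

|Γ| = (S − 1)/(S + 1) = (8.26 − 1)/(8.26 + 1) = 7.26/9.26

|Γ| ≈ 0.784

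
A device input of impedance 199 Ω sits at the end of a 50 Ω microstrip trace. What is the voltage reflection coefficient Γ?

Γ = (Z_L − Z_0)/(Z_L + Z_0) = (199 − 50)/(199 + 50) = 149/249

Γ = 0.598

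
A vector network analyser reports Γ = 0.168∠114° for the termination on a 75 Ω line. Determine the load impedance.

Z_L ≈ 62.6 + j19.8 Ω

Z_L = Z_0·(1 + Γ)/(1 − Γ) = 75·(0.932 + j0.153)/(1.07 − j0.153)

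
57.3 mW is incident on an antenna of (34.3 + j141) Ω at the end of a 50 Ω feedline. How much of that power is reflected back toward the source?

P_reflected ≈ 42.7 mW

|Γ| = |(-15.7 + j141)/(84.3 + j141)| = 0.864
|Γ|² = 0.746
P_refl = |Γ|²·P_inc = 42.7 mW, P_del = (1 − |Γ|²)·P_inc = 14.6 mW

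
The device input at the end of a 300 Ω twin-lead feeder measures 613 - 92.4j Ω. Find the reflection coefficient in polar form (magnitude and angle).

Γ = (Z_L − Z_0)/(Z_L + Z_0) = (313 − j92.4)/(913 − j92.4)
|Γ| = 326/918 = 0.356

Γ ≈ 0.356 ∠ -10.7°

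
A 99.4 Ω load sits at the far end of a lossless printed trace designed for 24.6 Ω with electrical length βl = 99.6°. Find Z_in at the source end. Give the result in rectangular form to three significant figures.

tan(βl) = tan(99.6°) = -5.91
Z_in = Z_0·(Z_L + jZ_0·tanβl)/(Z_0 + jZ_L·tanβl)
     = 24.6·(99.4 − j145)/(24.6 − j588)

Z_in ≈ 6.25 + j3.9 Ω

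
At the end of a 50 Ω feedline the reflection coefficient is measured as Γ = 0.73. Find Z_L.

Z_L = Z_0·(1 + Γ)/(1 − Γ) = 50·(1.73)/(0.27)

Z_L ≈ 320 Ω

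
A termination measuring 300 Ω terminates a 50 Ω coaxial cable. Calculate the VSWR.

Γ = (300 − 50)/(300 + 50) = 0.714
VSWR = (1 + 0.714)/(1 − 0.714)

VSWR ≈ 6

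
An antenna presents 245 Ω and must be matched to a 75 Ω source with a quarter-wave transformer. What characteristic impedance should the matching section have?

Z_qwt = √(Z_0·R_L) = √(75 × 245) = √18380

Z_qwt ≈ 136 Ω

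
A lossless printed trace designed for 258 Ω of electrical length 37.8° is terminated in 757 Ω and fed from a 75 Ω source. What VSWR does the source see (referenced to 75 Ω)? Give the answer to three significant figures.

VSWR ≈ 6.98

tan(βl) = 0.776
Z_in = Z_0·(Z_L + jZ_0·tanβl)/(Z_0 + jZ_L·tanβl) = 196 − j246 Ω
Γ_s = (Z_in − Z_s)/(Z_in + Z_s) = (121 − j246)/(271 − j246), |Γ_s| = 0.749
VSWR = (1 + |Γ_s|)/(1 − |Γ_s|)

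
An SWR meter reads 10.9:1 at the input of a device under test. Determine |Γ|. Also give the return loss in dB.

|Γ| = (S − 1)/(S + 1) = (10.9 − 1)/(10.9 + 1) = 9.9/11.9
RL = −20·log₁₀|Γ| = −20·log₁₀(0.832)

|Γ| ≈ 0.832; return loss ≈ 1.6 dB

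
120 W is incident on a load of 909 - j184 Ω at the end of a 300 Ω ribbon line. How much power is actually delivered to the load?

|Γ| = |(609 − j184)/(1209 − j184)| = 0.52
|Γ|² = 0.271
P_refl = |Γ|²·P_inc = 32.5 W, P_del = (1 − |Γ|²)·P_inc = 87.5 W

P_delivered ≈ 87.5 W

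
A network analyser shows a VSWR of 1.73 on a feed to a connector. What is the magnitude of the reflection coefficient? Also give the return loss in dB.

|Γ| = (S − 1)/(S + 1) = (1.73 − 1)/(1.73 + 1) = 0.73/2.73
RL = −20·log₁₀|Γ| = −20·log₁₀(0.267)

|Γ| ≈ 0.267; return loss ≈ 11.5 dB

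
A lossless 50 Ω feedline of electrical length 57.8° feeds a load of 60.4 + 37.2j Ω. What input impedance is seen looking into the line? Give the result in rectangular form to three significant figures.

tan(βl) = tan(57.8°) = 1.59
Z_in = Z_0·(Z_L + jZ_0·tanβl)/(Z_0 + jZ_L·tanβl)
     = 50·(60.4 + j117)/(-9.07 + j95.9)

Z_in ≈ 57.3 − j36.9 Ω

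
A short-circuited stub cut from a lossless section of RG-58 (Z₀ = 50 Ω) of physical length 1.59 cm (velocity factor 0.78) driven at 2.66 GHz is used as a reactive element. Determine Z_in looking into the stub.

λ = v/f = 0.78·c / 2.66 GHz = 0.088 m
βl = 2π·l/λ = 2π × 0.181 = 65.1°
tan(βl) = 2.15
For a short-circuited stub, Z_in = jZ_0·tan(βl)

Z_in ≈ +j108 Ω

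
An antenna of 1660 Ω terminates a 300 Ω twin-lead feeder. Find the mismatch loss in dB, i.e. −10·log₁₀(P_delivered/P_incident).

mismatch loss ≈ 2.85 dB

Γ = (1660 − 300)/(1660 + 300) = 0.694
|Γ|² = 0.481, so P_del/P_inc = 1 − |Γ|² = 0.519
ML = −10·log₁₀(1 − |Γ|²)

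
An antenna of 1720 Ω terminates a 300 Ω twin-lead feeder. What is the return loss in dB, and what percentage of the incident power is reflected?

Γ = (1720 − 300)/(1720 + 300) = 0.703
RL = −20·log₁₀(0.703) = 3.06 dB
P_refl/P_inc = |Γ|² = 0.494

RL ≈ 3.06 dB; 49.4% of incident power reflected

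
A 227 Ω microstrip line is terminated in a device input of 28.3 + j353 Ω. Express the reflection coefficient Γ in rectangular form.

Γ ≈ 0.389 + j0.844

Γ = (Z_L − Z_0)/(Z_L + Z_0) = (-198.7 + j353)/(255.3 + j353)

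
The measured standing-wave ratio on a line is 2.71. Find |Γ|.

|Γ| = (S − 1)/(S + 1) = (2.71 − 1)/(2.71 + 1) = 1.71/3.71

|Γ| ≈ 0.461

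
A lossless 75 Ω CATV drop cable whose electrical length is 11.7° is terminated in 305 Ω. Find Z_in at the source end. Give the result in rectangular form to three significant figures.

tan(βl) = tan(11.7°) = 0.207
Z_in = Z_0·(Z_L + jZ_0·tanβl)/(Z_0 + jZ_L·tanβl)
     = 75·(305 + j15.5)/(75 + j63.2)

Z_in ≈ 186 − j141 Ω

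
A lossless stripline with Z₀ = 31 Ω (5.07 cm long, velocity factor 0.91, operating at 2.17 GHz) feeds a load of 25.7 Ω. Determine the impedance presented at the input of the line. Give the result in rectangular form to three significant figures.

λ = v/f = 0.91·c / 2.17 GHz = 0.126 m
βl = 2π·l/λ = 2π × 0.403 = 145°
tan(βl) = tan(145°) = -0.698
Z_in = Z_0·(Z_L + jZ_0·tanβl)/(Z_0 + jZ_L·tanβl)
     = 31·(25.7 − j21.6)/(31 − j17.9)

Z_in ≈ 28.6 − j5.07 Ω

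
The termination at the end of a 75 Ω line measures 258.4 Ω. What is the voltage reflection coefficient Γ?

Γ = 0.55

Γ = (Z_L − Z_0)/(Z_L + Z_0) = (258.4 − 75)/(258.4 + 75) = 183.4/333.4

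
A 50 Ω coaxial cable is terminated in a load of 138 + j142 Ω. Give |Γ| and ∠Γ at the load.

Γ = (Z_L − Z_0)/(Z_L + Z_0) = (88 + j142)/(188 + j142)
|Γ| = 167/236 = 0.709

Γ ≈ 0.709 ∠ 21.1°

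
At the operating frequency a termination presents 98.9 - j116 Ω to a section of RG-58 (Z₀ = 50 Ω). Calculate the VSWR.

Γ = (Z_L − Z_0)/(Z_L + Z_0) = (48.9 − j116)/(148.9 − j116)
|Γ| = 126/189 = 0.667
VSWR = (1 + |Γ|)/(1 − |Γ|) = 1.67/0.333

VSWR ≈ 5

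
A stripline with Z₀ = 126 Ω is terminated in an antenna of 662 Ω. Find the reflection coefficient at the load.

Γ = 0.68

Γ = (Z_L − Z_0)/(Z_L + Z_0) = (662 − 126)/(662 + 126) = 536/788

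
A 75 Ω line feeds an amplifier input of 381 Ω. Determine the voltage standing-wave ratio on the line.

For a purely resistive load, VSWR = R_L/Z_0 or Z_0/R_L (whichever > 1) = 381/75

VSWR ≈ 5.08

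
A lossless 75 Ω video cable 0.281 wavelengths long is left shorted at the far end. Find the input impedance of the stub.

Z_in ≈ −j380 Ω

βl = 2π × 0.281 = 101°
tan(βl) = -5.07
For a shorted stub, Z_in = jZ_0·tan(βl)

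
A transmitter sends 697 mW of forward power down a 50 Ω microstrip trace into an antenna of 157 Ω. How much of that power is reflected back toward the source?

Γ = (157 − 50)/(157 + 50) = 0.517
|Γ|² = 0.267
P_refl = |Γ|²·P_inc = 186 mW, P_del = (1 − |Γ|²)·P_inc = 511 mW

P_reflected ≈ 186 mW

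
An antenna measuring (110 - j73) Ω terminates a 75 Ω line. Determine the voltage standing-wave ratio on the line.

VSWR ≈ 2.37

Γ = (Z_L − Z_0)/(Z_L + Z_0) = (35 − j73)/(185 − j73)
|Γ| = 81/199 = 0.407
VSWR = (1 + |Γ|)/(1 − |Γ|) = 1.41/0.593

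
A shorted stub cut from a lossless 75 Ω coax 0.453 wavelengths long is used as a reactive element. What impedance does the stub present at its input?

βl = 2π × 0.453 = 163°
tan(βl) = -0.304
For a shorted stub, Z_in = jZ_0·tan(βl)

Z_in ≈ −j22.8 Ω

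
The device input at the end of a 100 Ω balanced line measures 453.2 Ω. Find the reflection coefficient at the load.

Γ = (Z_L − Z_0)/(Z_L + Z_0) = (453.2 − 100)/(453.2 + 100) = 353.2/553.2

Γ = 0.638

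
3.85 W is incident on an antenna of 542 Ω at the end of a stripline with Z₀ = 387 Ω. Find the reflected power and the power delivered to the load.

Γ = (542 − 387)/(542 + 387) = 0.167
|Γ|² = 0.0278
P_refl = |Γ|²·P_inc = 0.107 W, P_del = (1 − |Γ|²)·P_inc = 3.74 W

P_reflected ≈ 0.107 W; P_delivered ≈ 3.74 W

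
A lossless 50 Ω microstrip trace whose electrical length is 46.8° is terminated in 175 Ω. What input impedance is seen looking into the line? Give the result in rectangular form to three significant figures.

tan(βl) = tan(46.8°) = 1.06
Z_in = Z_0·(Z_L + jZ_0·tanβl)/(Z_0 + jZ_L·tanβl)
     = 50·(175 + j53.2)/(50 + j186)

Z_in ≈ 25.1 − j40.2 Ω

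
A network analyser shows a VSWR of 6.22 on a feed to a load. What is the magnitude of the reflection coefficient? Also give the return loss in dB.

|Γ| ≈ 0.723; return loss ≈ 2.82 dB

|Γ| = (S − 1)/(S + 1) = (6.22 − 1)/(6.22 + 1) = 5.22/7.22
RL = −20·log₁₀|Γ| = −20·log₁₀(0.723)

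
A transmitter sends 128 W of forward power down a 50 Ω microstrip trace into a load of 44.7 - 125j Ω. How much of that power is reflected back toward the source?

P_reflected ≈ 81.5 W

|Γ| = |(-5.3 − j125)/(94.7 − j125)| = 0.798
|Γ|² = 0.636
P_refl = |Γ|²·P_inc = 81.5 W, P_del = (1 − |Γ|²)·P_inc = 46.5 W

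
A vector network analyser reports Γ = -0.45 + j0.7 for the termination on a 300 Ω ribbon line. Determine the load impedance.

Z_L = Z_0·(1 + Γ)/(1 − Γ) = 300·(0.55 + j0.7)/(1.45 − j0.7)

Z_L ≈ 35.6 + j162 Ω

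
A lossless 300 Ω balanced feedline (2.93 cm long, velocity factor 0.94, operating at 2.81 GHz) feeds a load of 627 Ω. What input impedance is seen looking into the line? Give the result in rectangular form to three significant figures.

λ = v/f = 0.94·c / 2.81 GHz = 0.1 m
βl = 2π·l/λ = 2π × 0.292 = 105°
tan(βl) = tan(105°) = -3.7
Z_in = Z_0·(Z_L + jZ_0·tanβl)/(Z_0 + jZ_L·tanβl)
     = 300·(627 − j1110)/(300 − j2320)

Z_in ≈ 151 + j61.4 Ω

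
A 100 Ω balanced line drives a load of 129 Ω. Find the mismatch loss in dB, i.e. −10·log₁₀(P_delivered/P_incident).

Γ = (129 − 100)/(129 + 100) = 0.127
|Γ|² = 0.016, so P_del/P_inc = 1 − |Γ|² = 0.984
ML = −10·log₁₀(1 − |Γ|²)

mismatch loss ≈ 0.0702 dB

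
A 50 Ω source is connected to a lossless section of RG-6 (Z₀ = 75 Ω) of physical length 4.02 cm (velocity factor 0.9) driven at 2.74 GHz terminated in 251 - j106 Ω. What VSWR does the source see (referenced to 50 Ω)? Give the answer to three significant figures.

λ = v/f = 0.9·c / 2.74 GHz = 0.0985 m
βl = 2π·l/λ = 2π × 0.408 = 147°
tan(βl) = -0.653
Z_in = Z_0·(Z_L + jZ_0·tanβl)/(Z_0 + jZ_L·tanβl) = 74.9 + j112 Ω
Γ_s = (Z_in − Z_s)/(Z_in + Z_s) = (24.9 + j112)/(125 + j112), |Γ_s| = 0.685
VSWR = (1 + |Γ_s|)/(1 − |Γ_s|)

VSWR ≈ 5.34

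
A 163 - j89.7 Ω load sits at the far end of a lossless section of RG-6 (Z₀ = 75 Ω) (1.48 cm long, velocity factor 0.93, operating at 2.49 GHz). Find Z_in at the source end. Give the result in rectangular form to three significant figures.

λ = v/f = 0.93·c / 2.49 GHz = 0.112 m
βl = 2π·l/λ = 2π × 0.132 = 47.6°
tan(βl) = tan(47.6°) = 1.09
Z_in = Z_0·(Z_L + jZ_0·tanβl)/(Z_0 + jZ_L·tanβl)
     = 75·(163 − j7.71)/(173 + j178)

Z_in ≈ 32.6 − j36.9 Ω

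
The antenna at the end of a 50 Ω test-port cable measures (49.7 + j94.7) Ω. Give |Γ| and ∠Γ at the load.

Γ ≈ 0.689 ∠ 46.7°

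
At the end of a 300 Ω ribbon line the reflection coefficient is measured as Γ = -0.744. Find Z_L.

Z_L = Z_0·(1 + Γ)/(1 − Γ) = 300·(0.256)/(1.74)

Z_L ≈ 44 Ω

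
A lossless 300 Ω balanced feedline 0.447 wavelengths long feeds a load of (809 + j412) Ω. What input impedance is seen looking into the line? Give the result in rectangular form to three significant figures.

βl = 2π × 0.447 = 161°
tan(βl) = tan(161°) = -0.346
Z_in = Z_0·(Z_L + jZ_0·tanβl)/(Z_0 + jZ_L·tanβl)
     = 300·(809 + j308)/(443 − j280)

Z_in ≈ 297 + j397 Ω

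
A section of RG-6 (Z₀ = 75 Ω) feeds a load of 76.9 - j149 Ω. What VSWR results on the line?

Γ = (Z_L − Z_0)/(Z_L + Z_0) = (1.9 − j149)/(151.9 − j149)
|Γ| = 149/213 = 0.7
VSWR = (1 + |Γ|)/(1 − |Γ|) = 1.7/0.3

VSWR ≈ 5.67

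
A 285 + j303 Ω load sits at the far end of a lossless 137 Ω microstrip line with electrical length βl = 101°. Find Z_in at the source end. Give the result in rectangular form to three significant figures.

Z_in ≈ 29.2 − j7.18 Ω

tan(βl) = tan(101°) = -5.14
Z_in = Z_0·(Z_L + jZ_0·tanβl)/(Z_0 + jZ_L·tanβl)
     = 137·(285 − j402)/(1700 − j1470)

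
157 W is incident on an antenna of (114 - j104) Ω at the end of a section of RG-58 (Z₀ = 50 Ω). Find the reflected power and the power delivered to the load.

P_reflected ≈ 62.1 W; P_delivered ≈ 94.9 W

|Γ| = |(64 − j104)/(164 − j104)| = 0.629
|Γ|² = 0.395
P_refl = |Γ|²·P_inc = 62.1 W, P_del = (1 − |Γ|²)·P_inc = 94.9 W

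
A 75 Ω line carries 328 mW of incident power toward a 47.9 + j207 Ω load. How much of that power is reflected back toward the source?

P_reflected ≈ 247 mW

|Γ| = |(-27.1 + j207)/(122.9 + j207)| = 0.867
|Γ|² = 0.752
P_refl = |Γ|²·P_inc = 247 mW, P_del = (1 − |Γ|²)·P_inc = 81.3 mW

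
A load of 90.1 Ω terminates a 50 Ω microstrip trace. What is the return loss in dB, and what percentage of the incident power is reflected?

RL ≈ 10.9 dB; 8.19% of incident power reflected

Γ = (90.1 − 50)/(90.1 + 50) = 0.286
RL = −20·log₁₀(0.286) = 10.9 dB
P_refl/P_inc = |Γ|² = 0.0819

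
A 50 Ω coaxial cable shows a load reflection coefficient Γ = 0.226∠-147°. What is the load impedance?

Z_L ≈ 33.2 − j8.61 Ω

Z_L = Z_0·(1 + Γ)/(1 − Γ) = 50·(0.81 − j0.123)/(1.19 + j0.123)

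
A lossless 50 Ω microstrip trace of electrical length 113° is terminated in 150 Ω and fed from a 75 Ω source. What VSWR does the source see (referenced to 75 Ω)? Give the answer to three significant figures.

VSWR ≈ 4.14

tan(βl) = -2.36
Z_in = Z_0·(Z_L + jZ_0·tanβl)/(Z_0 + jZ_L·tanβl) = 19.3 + j18.5 Ω
Γ_s = (Z_in − Z_s)/(Z_in + Z_s) = (-55.7 + j18.5)/(94.3 + j18.5), |Γ_s| = 0.611
VSWR = (1 + |Γ_s|)/(1 − |Γ_s|)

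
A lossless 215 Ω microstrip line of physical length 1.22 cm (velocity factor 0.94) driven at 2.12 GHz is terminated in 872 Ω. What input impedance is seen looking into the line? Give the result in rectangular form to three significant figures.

λ = v/f = 0.94·c / 2.12 GHz = 0.133 m
βl = 2π·l/λ = 2π × 0.0917 = 33°
tan(βl) = tan(33°) = 0.65
Z_in = Z_0·(Z_L + jZ_0·tanβl)/(Z_0 + jZ_L·tanβl)
     = 215·(872 + j140)/(215 + j567)

Z_in ≈ 156 − j272 Ω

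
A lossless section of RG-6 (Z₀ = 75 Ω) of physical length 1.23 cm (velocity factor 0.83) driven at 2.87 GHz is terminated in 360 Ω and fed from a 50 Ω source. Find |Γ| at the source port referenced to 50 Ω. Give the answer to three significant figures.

|Γ| ≈ 0.656

λ = v/f = 0.83·c / 2.87 GHz = 0.0868 m
βl = 2π·l/λ = 2π × 0.142 = 51°
tan(βl) = 1.24
Z_in = Z_0·(Z_L + jZ_0·tanβl)/(Z_0 + jZ_L·tanβl) = 25.1 − j56.4 Ω
Γ_s = (Z_in − Z_s)/(Z_in + Z_s) = (-24.9 − j56.4)/(75.1 − j56.4), |Γ_s| = 0.656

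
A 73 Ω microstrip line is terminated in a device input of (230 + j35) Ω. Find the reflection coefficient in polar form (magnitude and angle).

Γ ≈ 0.527 ∠ 5.98°

Γ = (Z_L − Z_0)/(Z_L + Z_0) = (157 + j35)/(303 + j35)
|Γ| = 161/305 = 0.527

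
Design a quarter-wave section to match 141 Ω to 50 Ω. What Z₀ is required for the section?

Z_qwt ≈ 84 Ω

Z_qwt = √(Z_0·R_L) = √(50 × 141) = √7050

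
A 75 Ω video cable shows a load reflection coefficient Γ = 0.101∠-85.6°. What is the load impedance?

Z_L = Z_0·(1 + Γ)/(1 − Γ) = 75·(1.01 − j0.101)/(0.992 + j0.101)

Z_L ≈ 74.6 − j15.2 Ω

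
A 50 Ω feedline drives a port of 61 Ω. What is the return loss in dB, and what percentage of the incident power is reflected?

Γ = (61 − 50)/(61 + 50) = 0.0991
RL = −20·log₁₀(0.0991) = 20.1 dB
P_refl/P_inc = |Γ|² = 0.00982

RL ≈ 20.1 dB; 0.982% of incident power reflected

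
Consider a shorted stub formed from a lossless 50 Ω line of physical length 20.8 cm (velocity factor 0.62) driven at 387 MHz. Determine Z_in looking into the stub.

Z_in ≈ −j22.5 Ω

λ = v/f = 0.62·c / 387 MHz = 0.481 m
βl = 2π·l/λ = 2π × 0.433 = 156°
tan(βl) = -0.449
For a shorted stub, Z_in = jZ_0·tan(βl)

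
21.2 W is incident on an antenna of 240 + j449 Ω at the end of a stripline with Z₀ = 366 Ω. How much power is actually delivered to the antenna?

P_delivered ≈ 13.1 W

|Γ| = |(-126 + j449)/(606 + j449)| = 0.618
|Γ|² = 0.382
P_refl = |Γ|²·P_inc = 8.11 W, P_del = (1 − |Γ|²)·P_inc = 13.1 W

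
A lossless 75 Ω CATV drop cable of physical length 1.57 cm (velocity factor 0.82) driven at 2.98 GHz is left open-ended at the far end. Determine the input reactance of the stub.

X_in ≈ -29.6 Ω (capacitive)

λ = v/f = 0.82·c / 2.98 GHz = 0.0826 m
βl = 2π·l/λ = 2π × 0.19 = 68.5°
tan(βl) = 2.53
For an open-ended stub, Z_in = −jZ_0·cot(βl) = −jZ_0/tan(βl)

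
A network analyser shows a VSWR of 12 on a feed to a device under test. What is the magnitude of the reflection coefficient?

|Γ| = (S − 1)/(S + 1) = (12 − 1)/(12 + 1) = 11/13

|Γ| ≈ 0.846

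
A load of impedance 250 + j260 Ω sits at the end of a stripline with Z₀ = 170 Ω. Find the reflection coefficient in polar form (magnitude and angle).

Γ ≈ 0.551 ∠ 41.1°

Γ = (Z_L − Z_0)/(Z_L + Z_0) = (80 + j260)/(420 + j260)
|Γ| = 272/494 = 0.551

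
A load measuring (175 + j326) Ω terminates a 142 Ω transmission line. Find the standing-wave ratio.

VSWR ≈ 6.16

Γ = (Z_L − Z_0)/(Z_L + Z_0) = (33 + j326)/(317 + j326)
|Γ| = 328/455 = 0.721
VSWR = (1 + |Γ|)/(1 − |Γ|) = 1.72/0.279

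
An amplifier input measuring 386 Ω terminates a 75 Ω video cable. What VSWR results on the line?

VSWR ≈ 5.15

Γ = (386 − 75)/(386 + 75) = 0.675
VSWR = (1 + 0.675)/(1 − 0.675)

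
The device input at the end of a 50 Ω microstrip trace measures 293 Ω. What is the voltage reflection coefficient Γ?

Γ = (Z_L − Z_0)/(Z_L + Z_0) = (293 − 50)/(293 + 50) = 243/343

Γ = 0.708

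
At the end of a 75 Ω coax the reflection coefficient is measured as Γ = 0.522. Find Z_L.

Z_L = Z_0·(1 + Γ)/(1 − Γ) = 75·(1.52)/(0.478)

Z_L ≈ 239 Ω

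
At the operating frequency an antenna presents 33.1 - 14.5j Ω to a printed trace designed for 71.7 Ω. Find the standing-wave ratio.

VSWR ≈ 2.28

Γ = (Z_L − Z_0)/(Z_L + Z_0) = (-38.6 − j14.5)/(104.8 − j14.5)
|Γ| = 41.2/106 = 0.39
VSWR = (1 + |Γ|)/(1 − |Γ|) = 1.39/0.61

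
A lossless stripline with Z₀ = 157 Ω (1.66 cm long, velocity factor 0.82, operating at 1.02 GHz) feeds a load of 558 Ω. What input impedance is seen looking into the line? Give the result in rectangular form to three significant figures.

Z_in ≈ 183 − j228 Ω

λ = v/f = 0.82·c / 1.02 GHz = 0.241 m
βl = 2π·l/λ = 2π × 0.0688 = 24.8°
tan(βl) = tan(24.8°) = 0.462
Z_in = Z_0·(Z_L + jZ_0·tanβl)/(Z_0 + jZ_L·tanβl)
     = 157·(558 + j72.5)/(157 + j258)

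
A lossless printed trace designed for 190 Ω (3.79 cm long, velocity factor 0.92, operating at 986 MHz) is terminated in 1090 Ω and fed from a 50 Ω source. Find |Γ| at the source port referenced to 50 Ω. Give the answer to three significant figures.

λ = v/f = 0.92·c / 986 MHz = 0.28 m
βl = 2π·l/λ = 2π × 0.135 = 48.7°
tan(βl) = 1.14
Z_in = Z_0·(Z_L + jZ_0·tanβl)/(Z_0 + jZ_L·tanβl) = 57.3 − j158 Ω
Γ_s = (Z_in − Z_s)/(Z_in + Z_s) = (7.27 − j158)/(107 − j158), |Γ_s| = 0.828

|Γ| ≈ 0.828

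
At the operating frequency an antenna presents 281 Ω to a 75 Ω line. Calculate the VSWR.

Γ = (281 − 75)/(281 + 75) = 0.579
VSWR = (1 + 0.579)/(1 − 0.579)

VSWR ≈ 3.75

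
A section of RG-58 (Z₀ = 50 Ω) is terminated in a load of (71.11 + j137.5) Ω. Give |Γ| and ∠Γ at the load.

Γ = (Z_L − Z_0)/(Z_L + Z_0) = (21.11 + j137.5)/(121.1 + j137.5)
|Γ| = 139/183 = 0.759

Γ ≈ 0.759 ∠ 32.6°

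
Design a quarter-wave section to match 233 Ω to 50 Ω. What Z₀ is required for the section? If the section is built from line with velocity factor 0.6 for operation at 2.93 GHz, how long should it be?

Z_qwt = √(Z_0·R_L) = √(50 × 233) = √11650
λ = 0.6·c/f = 0.0614 m, so l = λ/4 = 0.0154 m

Z_qwt ≈ 108 Ω; length ≈ 1.54 cm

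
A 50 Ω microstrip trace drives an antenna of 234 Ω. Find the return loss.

RL ≈ 3.77 dB

Γ = (234 − 50)/(234 + 50) = 0.648
RL = −20·log₁₀|Γ| = −20·log₁₀(0.648)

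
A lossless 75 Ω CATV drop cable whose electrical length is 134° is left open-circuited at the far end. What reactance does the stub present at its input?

X_in ≈ 72.4 Ω (inductive)

tan(βl) = -1.04
For an open-circuited stub, Z_in = −jZ_0·cot(βl) = −jZ_0/tan(βl)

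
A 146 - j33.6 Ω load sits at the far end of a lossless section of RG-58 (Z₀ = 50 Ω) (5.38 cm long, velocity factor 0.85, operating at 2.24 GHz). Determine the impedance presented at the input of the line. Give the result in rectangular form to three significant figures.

Z_in ≈ 145 + j35.4 Ω

λ = v/f = 0.85·c / 2.24 GHz = 0.114 m
βl = 2π·l/λ = 2π × 0.473 = 170°
tan(βl) = tan(170°) = -0.174
Z_in = Z_0·(Z_L + jZ_0·tanβl)/(Z_0 + jZ_L·tanβl)
     = 50·(146 − j42.3)/(44.2 − j25.4)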